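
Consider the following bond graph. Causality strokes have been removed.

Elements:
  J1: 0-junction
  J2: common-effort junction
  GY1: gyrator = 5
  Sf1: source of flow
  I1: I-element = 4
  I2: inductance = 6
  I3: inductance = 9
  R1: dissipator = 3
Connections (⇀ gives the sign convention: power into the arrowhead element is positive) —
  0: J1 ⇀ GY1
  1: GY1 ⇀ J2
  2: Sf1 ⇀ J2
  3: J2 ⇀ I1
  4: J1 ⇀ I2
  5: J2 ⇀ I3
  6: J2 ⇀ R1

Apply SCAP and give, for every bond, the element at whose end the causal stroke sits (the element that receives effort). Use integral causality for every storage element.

#2 |Sf1  (Sf1 (Sf) sets flow on bond)
#3 |I1  (I1: I, integral causality)
#4 |I2  (I2 integral (f out))
#0 |J1  (J1: last free bond brings effort in)
#1 |J2  (GY1 both-in/both-out from 0)
#5 |I3  (J2: bond 1 brought effort, rest push out)
#6 |R1  (J2: bond 1 brought effort, rest push out)

β0 →J1
β1 →J2
β2 →Sf1
β3 →I1
β4 →I2
β5 →I3
β6 →R1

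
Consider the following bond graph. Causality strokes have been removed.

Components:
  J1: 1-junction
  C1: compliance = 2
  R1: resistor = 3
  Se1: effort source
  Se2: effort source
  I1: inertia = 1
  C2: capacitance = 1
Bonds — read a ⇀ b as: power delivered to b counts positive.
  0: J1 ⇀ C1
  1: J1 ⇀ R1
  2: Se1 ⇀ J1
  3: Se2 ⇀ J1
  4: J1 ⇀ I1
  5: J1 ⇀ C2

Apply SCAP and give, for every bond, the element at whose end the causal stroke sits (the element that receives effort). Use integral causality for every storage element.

#2 →J1  (Se1 (Se) sets effort on bond)
#3 →J1  (Se2: effort source, stroke at far end)
#0 →J1  (C1: C, integral causality)
#4 →I1  (prefer integral on I1)
#1 →J1  (J1 flow already set via bond 4)
#5 →J1  (1-jn J1 has f-setter on 4)

bond 0 stroke→J1
bond 1 stroke→J1
bond 2 stroke→J1
bond 3 stroke→J1
bond 4 stroke→I1
bond 5 stroke→J1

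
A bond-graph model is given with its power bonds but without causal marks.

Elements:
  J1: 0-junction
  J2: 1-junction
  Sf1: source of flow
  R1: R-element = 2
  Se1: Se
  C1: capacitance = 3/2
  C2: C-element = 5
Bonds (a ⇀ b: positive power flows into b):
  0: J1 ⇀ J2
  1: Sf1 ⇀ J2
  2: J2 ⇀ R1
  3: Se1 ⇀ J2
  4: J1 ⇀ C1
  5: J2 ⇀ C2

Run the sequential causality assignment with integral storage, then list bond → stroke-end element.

b0 |J2
b1 |Sf1
b2 |J2
b3 |J2
b4 |J1
b5 |J2

#1 stroke at Sf1  (Sf1 fixes flow; stroke at Sf1)
#3 stroke at J2  (Se1 (Se) sets effort on bond)
#0 stroke at J2  (1-jn J2 has f-setter on 1)
#2 stroke at J2  (J2 flow already set via bond 1)
#5 stroke at J2  (J2: bond 1 brought flow, rest push out)
#4 stroke at J1  (J1 needs exactly one e-in)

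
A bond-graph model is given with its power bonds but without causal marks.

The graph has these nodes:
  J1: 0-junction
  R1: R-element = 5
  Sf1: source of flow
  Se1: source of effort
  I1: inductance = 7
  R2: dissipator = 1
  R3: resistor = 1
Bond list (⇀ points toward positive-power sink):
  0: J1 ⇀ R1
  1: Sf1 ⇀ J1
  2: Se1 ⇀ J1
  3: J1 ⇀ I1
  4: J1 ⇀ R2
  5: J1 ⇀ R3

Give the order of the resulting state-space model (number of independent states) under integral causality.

bond 1 stroke→Sf1  (Sf1 fixes flow; stroke at Sf1)
bond 2 stroke→J1  (source Se1 imposes e)
bond 0 stroke→R1  (J1: bond 2 brought effort, rest push out)
bond 3 stroke→I1  (common-e at J1 fixed by 2)
bond 4 stroke→R2  (J1 effort already set via bond 2)
bond 5 stroke→R3  (common-e at J1 fixed by 2)

1  (I1 all integral)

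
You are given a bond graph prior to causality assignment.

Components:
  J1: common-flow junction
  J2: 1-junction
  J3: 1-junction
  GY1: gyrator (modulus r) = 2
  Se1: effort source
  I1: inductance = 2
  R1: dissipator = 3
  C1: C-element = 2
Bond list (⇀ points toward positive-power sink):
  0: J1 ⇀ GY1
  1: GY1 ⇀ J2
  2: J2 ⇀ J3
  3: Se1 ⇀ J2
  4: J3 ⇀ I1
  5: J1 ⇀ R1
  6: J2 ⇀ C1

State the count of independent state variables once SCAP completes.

#3 stroke→J2  (Se1 (Se) sets effort on bond)
#4 stroke→I1  (prefer integral on I1)
#2 stroke→J3  (J3 flow already set via bond 4)
#1 stroke→J2  (J2 flow already set via bond 2)
#6 stroke→J2  (common-f at J2 fixed by 2)
#0 stroke→J1  (GY1: gyrator matches bond 1)
#5 stroke→R1  (only one flow-in slot at J1)

2  (C1, I1 all integral)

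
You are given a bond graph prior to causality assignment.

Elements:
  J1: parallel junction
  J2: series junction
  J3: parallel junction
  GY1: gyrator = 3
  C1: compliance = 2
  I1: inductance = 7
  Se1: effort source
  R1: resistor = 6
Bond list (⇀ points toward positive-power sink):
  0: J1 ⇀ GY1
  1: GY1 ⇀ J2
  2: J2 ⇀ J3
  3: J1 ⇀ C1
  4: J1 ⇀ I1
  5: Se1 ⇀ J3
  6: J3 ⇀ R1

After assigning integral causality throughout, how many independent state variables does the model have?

2  (C1, I1 all integral)

#5 stroke at J3  (Se1 fixes effort; stroke away)
#2 stroke at J2  (common-e at J3 fixed by 5)
#6 stroke at R1  (common-e at J3 fixed by 5)
#1 stroke at GY1  (J2 needs exactly one f-in)
#0 stroke at GY1  (GY GY1: same side as bond 1)
#3 stroke at J1  (C1: C, integral causality)
#4 stroke at I1  (J1 effort already set via bond 3)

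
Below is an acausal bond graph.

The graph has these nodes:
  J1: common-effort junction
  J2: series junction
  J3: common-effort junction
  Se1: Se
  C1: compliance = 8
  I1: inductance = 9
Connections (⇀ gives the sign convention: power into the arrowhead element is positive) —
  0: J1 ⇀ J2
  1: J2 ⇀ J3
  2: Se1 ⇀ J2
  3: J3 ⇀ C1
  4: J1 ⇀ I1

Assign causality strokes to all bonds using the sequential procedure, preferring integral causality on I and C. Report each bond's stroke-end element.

bond 0 →J1
bond 1 →J2
bond 2 →J2
bond 3 →J3
bond 4 →I1

bond 2 stroke at J2  (Se1: effort source, stroke at far end)
bond 3 stroke at J3  (C1: C, integral causality)
bond 1 stroke at J2  (J3: bond 3 brought effort, rest push out)
bond 0 stroke at J1  (J2: last free bond brings flow in)
bond 4 stroke at I1  (common-e at J1 fixed by 0)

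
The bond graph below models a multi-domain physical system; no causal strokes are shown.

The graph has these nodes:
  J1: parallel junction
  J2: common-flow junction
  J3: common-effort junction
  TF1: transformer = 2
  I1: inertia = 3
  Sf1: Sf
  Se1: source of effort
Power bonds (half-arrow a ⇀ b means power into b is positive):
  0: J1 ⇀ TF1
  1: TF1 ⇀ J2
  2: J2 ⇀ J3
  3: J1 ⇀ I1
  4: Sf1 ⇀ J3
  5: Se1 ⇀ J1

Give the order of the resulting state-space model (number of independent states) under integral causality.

#4 →Sf1  (Sf1: flow source, stroke at near end)
#5 →J1  (Se1 (Se) sets effort on bond)
#0 →TF1  (J1: bond 5 brought effort, rest push out)
#3 →I1  (0-jn J1 has e-setter on 5)
#2 →J3  (closing 0-jn rule on J3)
#1 →J2  (through TF1, causality passes straight; one stroke at TF1)

1  (I1 all integral)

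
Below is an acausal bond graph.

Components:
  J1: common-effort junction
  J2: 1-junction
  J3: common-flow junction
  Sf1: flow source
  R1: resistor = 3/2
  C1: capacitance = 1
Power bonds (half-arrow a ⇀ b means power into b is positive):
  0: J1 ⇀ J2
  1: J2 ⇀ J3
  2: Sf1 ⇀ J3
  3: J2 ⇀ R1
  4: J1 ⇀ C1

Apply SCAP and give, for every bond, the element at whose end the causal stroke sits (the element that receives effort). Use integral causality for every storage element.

b0 →J2
b1 →J3
b2 →Sf1
b3 →J2
b4 →J1

β2 →Sf1  (source Sf1 imposes f)
β1 →J3  (J3: bond 2 brought flow, rest push out)
β0 →J2  (J2 flow already set via bond 1)
β3 →J2  (common-f at J2 fixed by 1)
β4 →J1  (J1: last free bond brings effort in)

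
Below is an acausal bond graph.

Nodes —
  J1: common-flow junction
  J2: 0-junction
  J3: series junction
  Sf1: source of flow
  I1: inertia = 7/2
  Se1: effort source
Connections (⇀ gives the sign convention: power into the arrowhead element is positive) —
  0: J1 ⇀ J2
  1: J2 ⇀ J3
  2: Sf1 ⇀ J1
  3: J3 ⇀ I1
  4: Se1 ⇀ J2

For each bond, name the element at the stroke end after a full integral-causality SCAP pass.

b2 stroke at Sf1  (Sf1 (Sf) sets flow on bond)
b4 stroke at J2  (Se1 (Se) sets effort on bond)
b0 stroke at J1  (1-jn J1 has f-setter on 2)
b1 stroke at J3  (0-jn J2 has e-setter on 4)
b3 stroke at I1  (closing 1-jn rule on J3)

#0 →J1
#1 →J3
#2 →Sf1
#3 →I1
#4 →J2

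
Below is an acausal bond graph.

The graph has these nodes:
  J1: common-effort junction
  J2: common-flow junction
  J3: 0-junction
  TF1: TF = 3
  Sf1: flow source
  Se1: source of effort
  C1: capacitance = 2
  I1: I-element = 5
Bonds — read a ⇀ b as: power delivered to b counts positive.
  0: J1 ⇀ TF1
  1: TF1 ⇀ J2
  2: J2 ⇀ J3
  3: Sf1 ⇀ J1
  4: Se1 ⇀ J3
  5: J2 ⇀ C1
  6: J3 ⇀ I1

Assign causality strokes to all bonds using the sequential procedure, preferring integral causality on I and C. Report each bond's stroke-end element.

b3 stroke→Sf1  (Sf1 (Sf) sets flow on bond)
b4 stroke→J3  (source Se1 imposes e)
b0 stroke→J1  (J1: last free bond brings effort in)
b2 stroke→J2  (0-jn J3 has e-setter on 4)
b6 stroke→I1  (J3: bond 4 brought effort, rest push out)
b1 stroke→TF1  (TF TF1: opposite of bond 0)
b5 stroke→J2  (J2 flow already set via bond 1)

#0 →J1
#1 →TF1
#2 →J2
#3 →Sf1
#4 →J3
#5 →J2
#6 →I1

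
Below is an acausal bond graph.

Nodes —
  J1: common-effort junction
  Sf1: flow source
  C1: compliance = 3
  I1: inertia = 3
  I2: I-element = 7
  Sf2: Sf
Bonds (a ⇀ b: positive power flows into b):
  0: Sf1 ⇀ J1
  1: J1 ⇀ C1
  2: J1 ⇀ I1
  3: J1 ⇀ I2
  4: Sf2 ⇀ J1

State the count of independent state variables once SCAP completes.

β0 stroke at Sf1  (Sf1 (Sf) sets flow on bond)
β4 stroke at Sf2  (Sf2 (Sf) sets flow on bond)
β1 stroke at J1  (C1: C, integral causality)
β2 stroke at I1  (common-e at J1 fixed by 1)
β3 stroke at I2  (J1: bond 1 brought effort, rest push out)

3  (C1, I1, I2 all integral)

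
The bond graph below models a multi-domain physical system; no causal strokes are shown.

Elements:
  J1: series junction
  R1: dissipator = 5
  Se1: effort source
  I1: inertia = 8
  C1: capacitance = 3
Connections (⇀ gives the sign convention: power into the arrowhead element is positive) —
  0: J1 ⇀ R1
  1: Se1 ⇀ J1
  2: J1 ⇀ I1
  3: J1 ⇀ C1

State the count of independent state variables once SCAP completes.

#1 →J1  (Se1 fixes effort; stroke away)
#2 →I1  (I1: I, integral causality)
#0 →J1  (J1: bond 2 brought flow, rest push out)
#3 →J1  (1-jn J1 has f-setter on 2)

2  (C1, I1 all integral)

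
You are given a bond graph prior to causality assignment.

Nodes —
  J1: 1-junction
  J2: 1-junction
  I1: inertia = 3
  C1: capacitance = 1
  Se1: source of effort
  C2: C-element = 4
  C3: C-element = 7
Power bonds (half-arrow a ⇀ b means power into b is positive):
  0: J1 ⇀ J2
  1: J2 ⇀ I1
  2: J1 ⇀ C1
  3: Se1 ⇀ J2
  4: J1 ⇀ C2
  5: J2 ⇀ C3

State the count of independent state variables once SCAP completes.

β3 stroke→J2  (Se1 fixes effort; stroke away)
β1 stroke→I1  (I1: I, integral causality)
β0 stroke→J2  (1-jn J2 has f-setter on 1)
β5 stroke→J2  (J2 flow already set via bond 1)
β2 stroke→J1  (J1: bond 0 brought flow, rest push out)
β4 stroke→J1  (1-jn J1 has f-setter on 0)

4  (C1, C2, C3, I1 all integral)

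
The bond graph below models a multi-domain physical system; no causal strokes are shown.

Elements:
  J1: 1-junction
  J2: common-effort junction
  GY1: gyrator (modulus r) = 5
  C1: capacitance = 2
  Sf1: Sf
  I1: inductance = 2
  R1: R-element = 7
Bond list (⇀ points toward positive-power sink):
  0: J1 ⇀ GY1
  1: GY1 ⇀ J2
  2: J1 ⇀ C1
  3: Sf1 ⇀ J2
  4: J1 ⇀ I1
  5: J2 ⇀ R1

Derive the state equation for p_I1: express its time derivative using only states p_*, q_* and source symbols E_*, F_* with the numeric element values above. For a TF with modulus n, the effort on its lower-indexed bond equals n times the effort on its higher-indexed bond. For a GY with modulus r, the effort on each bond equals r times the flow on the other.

dp_I1/dt = 5*F_Sf1 - 25*p_I1/14 - q_C1/2

β3 →Sf1  (Sf1 (Sf) sets flow on bond)
β2 →J1  (C1 outputs effort q/C1)
β4 →I1  (I1 integral (f out))
β0 →J1  (1-jn J1 has f-setter on 4)
β1 →J2  (GY1 both-in/both-out from 0)
β5 →R1  (0-jn J2 has e-setter on 1)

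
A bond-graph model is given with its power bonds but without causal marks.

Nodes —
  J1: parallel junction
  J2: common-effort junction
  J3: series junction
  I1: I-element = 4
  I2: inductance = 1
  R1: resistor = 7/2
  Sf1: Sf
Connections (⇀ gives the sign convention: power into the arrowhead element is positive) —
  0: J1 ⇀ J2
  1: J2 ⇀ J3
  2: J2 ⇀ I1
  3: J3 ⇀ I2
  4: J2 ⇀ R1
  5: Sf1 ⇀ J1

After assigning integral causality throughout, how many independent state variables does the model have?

#5 stroke→Sf1  (Sf1: flow source, stroke at near end)
#0 stroke→J1  (closing 0-jn rule on J1)
#2 stroke→I1  (I1 integral (f out))
#3 stroke→I2  (I2: I, integral causality)
#1 stroke→J3  (1-jn J3 has f-setter on 3)
#4 stroke→J2  (closing 0-jn rule on J2)

2  (I1, I2 all integral)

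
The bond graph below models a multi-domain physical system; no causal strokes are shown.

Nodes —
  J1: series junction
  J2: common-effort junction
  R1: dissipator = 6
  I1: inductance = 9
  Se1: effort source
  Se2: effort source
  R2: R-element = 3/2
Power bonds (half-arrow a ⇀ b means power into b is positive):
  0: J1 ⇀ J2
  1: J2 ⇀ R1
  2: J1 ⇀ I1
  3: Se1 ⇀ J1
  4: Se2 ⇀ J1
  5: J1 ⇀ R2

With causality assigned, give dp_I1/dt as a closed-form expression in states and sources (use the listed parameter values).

dp_I1/dt = E_Se1 + E_Se2 - 5*p_I1/6

#3 |J1  (Se1 fixes effort; stroke away)
#4 |J1  (Se2 fixes effort; stroke away)
#2 |I1  (I1: I, integral causality)
#0 |J1  (J1 flow already set via bond 2)
#5 |J1  (common-f at J1 fixed by 2)
#1 |J2  (J2: last free bond brings effort in)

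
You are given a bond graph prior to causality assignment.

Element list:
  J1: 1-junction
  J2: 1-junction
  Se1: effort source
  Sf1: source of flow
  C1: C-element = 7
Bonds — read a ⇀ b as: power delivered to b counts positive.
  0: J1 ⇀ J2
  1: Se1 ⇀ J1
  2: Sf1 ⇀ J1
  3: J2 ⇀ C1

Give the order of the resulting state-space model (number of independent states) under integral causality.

bond 1 stroke at J1  (Se1 fixes effort; stroke away)
bond 2 stroke at Sf1  (Sf1: flow source, stroke at near end)
bond 0 stroke at J1  (common-f at J1 fixed by 2)
bond 3 stroke at J2  (J2 flow already set via bond 0)

1  (C1 all integral)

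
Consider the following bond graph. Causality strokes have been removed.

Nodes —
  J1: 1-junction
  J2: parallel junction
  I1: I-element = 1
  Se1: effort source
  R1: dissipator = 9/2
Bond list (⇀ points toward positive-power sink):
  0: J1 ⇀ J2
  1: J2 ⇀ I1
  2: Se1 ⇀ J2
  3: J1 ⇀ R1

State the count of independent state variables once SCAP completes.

bond 2 →J2  (source Se1 imposes e)
bond 0 →J1  (common-e at J2 fixed by 2)
bond 1 →I1  (common-e at J2 fixed by 2)
bond 3 →R1  (J1 needs exactly one f-in)

1  (I1 all integral)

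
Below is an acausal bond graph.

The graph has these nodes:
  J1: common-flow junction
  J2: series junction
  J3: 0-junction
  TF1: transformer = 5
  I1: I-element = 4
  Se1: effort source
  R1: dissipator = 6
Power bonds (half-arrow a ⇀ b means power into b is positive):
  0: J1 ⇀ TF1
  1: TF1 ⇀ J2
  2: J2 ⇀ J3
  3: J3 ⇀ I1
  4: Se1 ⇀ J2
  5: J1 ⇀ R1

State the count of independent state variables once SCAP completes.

β4 stroke at J2  (Se1: effort source, stroke at far end)
β3 stroke at I1  (I1 outputs flow p/I1)
β2 stroke at J3  (only one effort-in slot at J3)
β1 stroke at J2  (1-jn J2 has f-setter on 2)
β0 stroke at TF1  (TF1 one-in-one-out from 1)
β5 stroke at J1  (1-jn J1 has f-setter on 0)

1  (I1 all integral)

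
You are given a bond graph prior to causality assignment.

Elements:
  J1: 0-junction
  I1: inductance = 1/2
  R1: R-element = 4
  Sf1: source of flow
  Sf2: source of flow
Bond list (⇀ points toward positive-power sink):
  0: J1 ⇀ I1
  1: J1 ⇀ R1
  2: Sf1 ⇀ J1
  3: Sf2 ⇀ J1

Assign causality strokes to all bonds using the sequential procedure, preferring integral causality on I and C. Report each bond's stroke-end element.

β0 |I1
β1 |J1
β2 |Sf1
β3 |Sf2

b2 stroke→Sf1  (source Sf1 imposes f)
b3 stroke→Sf2  (source Sf2 imposes f)
b0 stroke→I1  (I1 outputs flow p/I1)
b1 stroke→J1  (closing 0-jn rule on J1)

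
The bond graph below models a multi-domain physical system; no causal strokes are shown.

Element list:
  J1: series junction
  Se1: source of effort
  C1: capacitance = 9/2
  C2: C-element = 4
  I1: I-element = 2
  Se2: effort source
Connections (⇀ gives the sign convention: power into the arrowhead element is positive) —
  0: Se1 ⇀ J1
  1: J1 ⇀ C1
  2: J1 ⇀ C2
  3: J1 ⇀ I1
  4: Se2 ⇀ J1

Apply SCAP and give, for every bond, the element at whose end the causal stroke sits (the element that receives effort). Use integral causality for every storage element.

b0 →J1  (Se1 fixes effort; stroke away)
b4 →J1  (Se2: effort source, stroke at far end)
b1 →J1  (C1 integral (e out))
b2 →J1  (C2 integral (e out))
b3 →I1  (only one flow-in slot at J1)

bond 0 stroke→J1
bond 1 stroke→J1
bond 2 stroke→J1
bond 3 stroke→I1
bond 4 stroke→J1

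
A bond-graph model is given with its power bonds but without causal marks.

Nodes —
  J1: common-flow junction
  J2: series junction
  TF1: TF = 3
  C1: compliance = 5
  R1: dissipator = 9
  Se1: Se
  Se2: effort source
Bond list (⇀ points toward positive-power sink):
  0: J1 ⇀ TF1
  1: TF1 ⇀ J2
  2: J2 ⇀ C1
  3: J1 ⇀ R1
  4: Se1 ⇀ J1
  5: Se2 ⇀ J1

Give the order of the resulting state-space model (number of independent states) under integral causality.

1  (C1 all integral)

β4 |J1  (source Se1 imposes e)
β5 |J1  (Se2: effort source, stroke at far end)
β2 |J2  (C1 outputs effort q/C1)
β1 |TF1  (J2: last free bond brings flow in)
β0 |J1  (TF TF1: opposite of bond 1)
β3 |R1  (closing 1-jn rule on J1)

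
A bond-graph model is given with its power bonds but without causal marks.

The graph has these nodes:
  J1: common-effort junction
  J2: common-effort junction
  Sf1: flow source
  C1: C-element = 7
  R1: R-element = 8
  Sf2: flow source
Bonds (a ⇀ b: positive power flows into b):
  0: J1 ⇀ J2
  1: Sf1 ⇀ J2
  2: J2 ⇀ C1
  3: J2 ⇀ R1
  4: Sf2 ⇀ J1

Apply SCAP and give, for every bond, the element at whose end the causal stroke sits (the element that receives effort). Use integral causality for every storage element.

#0 stroke→J1
#1 stroke→Sf1
#2 stroke→J2
#3 stroke→R1
#4 stroke→Sf2

b1 →Sf1  (Sf1 (Sf) sets flow on bond)
b4 →Sf2  (Sf2 fixes flow; stroke at Sf2)
b0 →J1  (J1: last free bond brings effort in)
b2 →J2  (C1: C, integral causality)
b3 →R1  (J2 effort already set via bond 2)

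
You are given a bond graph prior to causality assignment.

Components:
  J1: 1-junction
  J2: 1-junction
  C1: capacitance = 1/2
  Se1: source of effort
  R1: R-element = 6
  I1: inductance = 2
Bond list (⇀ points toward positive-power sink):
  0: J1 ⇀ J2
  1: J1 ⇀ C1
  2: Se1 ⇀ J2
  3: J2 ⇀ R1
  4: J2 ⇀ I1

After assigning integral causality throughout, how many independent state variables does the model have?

bond 2 →J2  (Se1 (Se) sets effort on bond)
bond 1 →J1  (C1 integral (e out))
bond 0 →J2  (J1: last free bond brings flow in)
bond 4 →I1  (prefer integral on I1)
bond 3 →J2  (1-jn J2 has f-setter on 4)

2  (C1, I1 all integral)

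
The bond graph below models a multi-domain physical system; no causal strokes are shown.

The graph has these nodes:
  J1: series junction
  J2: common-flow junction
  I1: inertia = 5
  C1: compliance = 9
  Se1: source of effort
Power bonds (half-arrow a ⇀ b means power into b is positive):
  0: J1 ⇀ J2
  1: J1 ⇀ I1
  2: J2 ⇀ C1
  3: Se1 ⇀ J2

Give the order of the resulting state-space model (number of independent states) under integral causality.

2  (C1, I1 all integral)

β3 |J2  (Se1: effort source, stroke at far end)
β1 |I1  (I1: I, integral causality)
β0 |J1  (common-f at J1 fixed by 1)
β2 |J2  (common-f at J2 fixed by 0)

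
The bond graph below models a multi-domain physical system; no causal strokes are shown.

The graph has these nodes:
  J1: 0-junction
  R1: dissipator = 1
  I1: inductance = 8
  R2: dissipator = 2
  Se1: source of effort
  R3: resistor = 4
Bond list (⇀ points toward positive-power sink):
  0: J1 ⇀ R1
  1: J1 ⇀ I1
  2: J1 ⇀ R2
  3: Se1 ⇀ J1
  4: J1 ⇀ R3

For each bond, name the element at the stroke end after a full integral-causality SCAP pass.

bond 0 →R1
bond 1 →I1
bond 2 →R2
bond 3 →J1
bond 4 →R3

bond 3 stroke at J1  (source Se1 imposes e)
bond 0 stroke at R1  (J1: bond 3 brought effort, rest push out)
bond 1 stroke at I1  (common-e at J1 fixed by 3)
bond 2 stroke at R2  (J1 effort already set via bond 3)
bond 4 stroke at R3  (J1: bond 3 brought effort, rest push out)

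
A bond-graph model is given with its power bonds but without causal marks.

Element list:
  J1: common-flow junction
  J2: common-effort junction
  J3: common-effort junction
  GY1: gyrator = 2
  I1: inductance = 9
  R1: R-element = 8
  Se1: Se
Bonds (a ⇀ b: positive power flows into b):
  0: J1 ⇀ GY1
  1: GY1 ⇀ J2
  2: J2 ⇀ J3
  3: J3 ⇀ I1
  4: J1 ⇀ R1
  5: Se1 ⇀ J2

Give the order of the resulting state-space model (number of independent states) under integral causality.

#5 →J2  (Se1 fixes effort; stroke away)
#1 →GY1  (J2: bond 5 brought effort, rest push out)
#2 →J3  (common-e at J2 fixed by 5)
#3 →I1  (common-e at J3 fixed by 2)
#0 →GY1  (GY1 both-in/both-out from 1)
#4 →J1  (1-jn J1 has f-setter on 0)

1  (I1 all integral)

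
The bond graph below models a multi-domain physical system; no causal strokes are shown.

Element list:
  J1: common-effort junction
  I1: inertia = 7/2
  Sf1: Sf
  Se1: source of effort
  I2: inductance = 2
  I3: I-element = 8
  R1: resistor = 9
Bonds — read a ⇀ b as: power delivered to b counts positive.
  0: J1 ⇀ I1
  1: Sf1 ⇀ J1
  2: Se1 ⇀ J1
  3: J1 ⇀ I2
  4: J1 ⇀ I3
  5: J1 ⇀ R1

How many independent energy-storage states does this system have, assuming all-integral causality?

3  (I1, I2, I3 all integral)

b1 stroke→Sf1  (Sf1: flow source, stroke at near end)
b2 stroke→J1  (Se1: effort source, stroke at far end)
b0 stroke→I1  (0-jn J1 has e-setter on 2)
b3 stroke→I2  (J1: bond 2 brought effort, rest push out)
b4 stroke→I3  (common-e at J1 fixed by 2)
b5 stroke→R1  (J1 effort already set via bond 2)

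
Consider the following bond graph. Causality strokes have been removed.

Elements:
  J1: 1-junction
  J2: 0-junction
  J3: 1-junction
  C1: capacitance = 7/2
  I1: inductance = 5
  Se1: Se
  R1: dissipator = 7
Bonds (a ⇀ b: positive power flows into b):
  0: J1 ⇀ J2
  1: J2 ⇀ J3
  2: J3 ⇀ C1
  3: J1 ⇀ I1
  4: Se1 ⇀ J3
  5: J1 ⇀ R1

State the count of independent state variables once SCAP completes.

β4 stroke at J3  (source Se1 imposes e)
β2 stroke at J3  (prefer integral on C1)
β1 stroke at J2  (closing 1-jn rule on J3)
β0 stroke at J1  (common-e at J2 fixed by 1)
β3 stroke at I1  (I1 integral (f out))
β5 stroke at J1  (1-jn J1 has f-setter on 3)

2  (C1, I1 all integral)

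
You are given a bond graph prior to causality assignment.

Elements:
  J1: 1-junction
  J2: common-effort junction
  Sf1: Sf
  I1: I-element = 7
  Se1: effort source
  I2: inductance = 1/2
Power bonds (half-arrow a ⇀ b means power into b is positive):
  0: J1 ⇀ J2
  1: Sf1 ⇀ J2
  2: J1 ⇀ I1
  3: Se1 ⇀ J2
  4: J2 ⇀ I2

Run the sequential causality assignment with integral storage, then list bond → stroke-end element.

β0 |J1
β1 |Sf1
β2 |I1
β3 |J2
β4 |I2

#1 stroke at Sf1  (Sf1 (Sf) sets flow on bond)
#3 stroke at J2  (source Se1 imposes e)
#0 stroke at J1  (0-jn J2 has e-setter on 3)
#4 stroke at I2  (common-e at J2 fixed by 3)
#2 stroke at I1  (only one flow-in slot at J1)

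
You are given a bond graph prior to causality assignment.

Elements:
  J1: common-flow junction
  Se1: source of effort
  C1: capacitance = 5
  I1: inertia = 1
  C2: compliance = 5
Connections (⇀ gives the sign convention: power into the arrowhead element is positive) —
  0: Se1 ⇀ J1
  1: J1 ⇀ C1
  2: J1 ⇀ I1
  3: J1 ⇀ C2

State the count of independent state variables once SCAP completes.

3  (C1, C2, I1 all integral)

#0 |J1  (Se1 (Se) sets effort on bond)
#1 |J1  (C1: C, integral causality)
#2 |I1  (I1 outputs flow p/I1)
#3 |J1  (common-f at J1 fixed by 2)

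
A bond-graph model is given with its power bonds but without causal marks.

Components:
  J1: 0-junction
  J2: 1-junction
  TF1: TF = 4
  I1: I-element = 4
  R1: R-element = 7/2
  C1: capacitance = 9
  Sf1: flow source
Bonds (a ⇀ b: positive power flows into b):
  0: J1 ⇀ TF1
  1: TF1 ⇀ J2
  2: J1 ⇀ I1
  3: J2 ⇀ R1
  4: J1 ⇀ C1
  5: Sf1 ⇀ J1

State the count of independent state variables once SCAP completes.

2  (C1, I1 all integral)

b5 →Sf1  (Sf1 (Sf) sets flow on bond)
b2 →I1  (I1 outputs flow p/I1)
b4 →J1  (prefer integral on C1)
b0 →TF1  (common-e at J1 fixed by 4)
b1 →J2  (TF1: transformer flips bond 0)
b3 →R1  (J2 needs exactly one f-in)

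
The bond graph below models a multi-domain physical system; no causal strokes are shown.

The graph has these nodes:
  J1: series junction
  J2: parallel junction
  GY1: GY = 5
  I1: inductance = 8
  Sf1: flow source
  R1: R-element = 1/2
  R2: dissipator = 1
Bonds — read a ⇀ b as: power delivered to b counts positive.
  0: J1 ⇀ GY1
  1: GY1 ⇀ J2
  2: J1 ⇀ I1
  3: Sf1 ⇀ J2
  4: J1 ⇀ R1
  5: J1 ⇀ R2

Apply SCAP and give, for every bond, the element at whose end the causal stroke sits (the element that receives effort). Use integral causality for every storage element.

#3 stroke→Sf1  (source Sf1 imposes f)
#1 stroke→J2  (only one effort-in slot at J2)
#0 stroke→J1  (GY GY1: same side as bond 1)
#2 stroke→I1  (I1: I, integral causality)
#4 stroke→J1  (1-jn J1 has f-setter on 2)
#5 stroke→J1  (common-f at J1 fixed by 2)

b0 stroke→J1
b1 stroke→J2
b2 stroke→I1
b3 stroke→Sf1
b4 stroke→J1
b5 stroke→J1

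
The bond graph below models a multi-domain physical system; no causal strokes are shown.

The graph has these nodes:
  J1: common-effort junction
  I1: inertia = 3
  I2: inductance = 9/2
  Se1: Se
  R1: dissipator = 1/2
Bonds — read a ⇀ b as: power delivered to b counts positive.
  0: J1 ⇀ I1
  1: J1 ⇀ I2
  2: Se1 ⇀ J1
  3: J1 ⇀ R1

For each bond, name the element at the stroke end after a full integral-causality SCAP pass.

β2 stroke→J1  (Se1 fixes effort; stroke away)
β0 stroke→I1  (J1 effort already set via bond 2)
β1 stroke→I2  (J1: bond 2 brought effort, rest push out)
β3 stroke→R1  (J1 effort already set via bond 2)

b0 stroke→I1
b1 stroke→I2
b2 stroke→J1
b3 stroke→R1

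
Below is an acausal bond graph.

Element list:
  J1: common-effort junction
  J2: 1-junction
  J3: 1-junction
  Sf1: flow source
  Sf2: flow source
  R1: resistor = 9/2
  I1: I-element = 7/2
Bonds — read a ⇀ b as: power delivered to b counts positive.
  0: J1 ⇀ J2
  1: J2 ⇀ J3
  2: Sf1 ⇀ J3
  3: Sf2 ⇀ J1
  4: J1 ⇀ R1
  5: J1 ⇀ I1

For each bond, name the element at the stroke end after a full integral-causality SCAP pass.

bond 0 stroke→J2
bond 1 stroke→J3
bond 2 stroke→Sf1
bond 3 stroke→Sf2
bond 4 stroke→J1
bond 5 stroke→I1

b2 →Sf1  (Sf1: flow source, stroke at near end)
b3 →Sf2  (source Sf2 imposes f)
b1 →J3  (J3 flow already set via bond 2)
b0 →J2  (1-jn J2 has f-setter on 1)
b5 →I1  (I1 integral (f out))
b4 →J1  (J1: last free bond brings effort in)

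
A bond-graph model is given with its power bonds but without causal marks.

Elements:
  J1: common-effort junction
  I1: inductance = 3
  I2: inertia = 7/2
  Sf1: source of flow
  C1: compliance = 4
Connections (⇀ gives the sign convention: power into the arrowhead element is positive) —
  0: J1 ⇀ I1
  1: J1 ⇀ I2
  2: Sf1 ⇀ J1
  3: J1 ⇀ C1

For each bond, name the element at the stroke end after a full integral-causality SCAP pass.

β2 →Sf1  (Sf1: flow source, stroke at near end)
β0 →I1  (I1 outputs flow p/I1)
β1 →I2  (I2 outputs flow p/I2)
β3 →J1  (J1 needs exactly one e-in)

β0 |I1
β1 |I2
β2 |Sf1
β3 |J1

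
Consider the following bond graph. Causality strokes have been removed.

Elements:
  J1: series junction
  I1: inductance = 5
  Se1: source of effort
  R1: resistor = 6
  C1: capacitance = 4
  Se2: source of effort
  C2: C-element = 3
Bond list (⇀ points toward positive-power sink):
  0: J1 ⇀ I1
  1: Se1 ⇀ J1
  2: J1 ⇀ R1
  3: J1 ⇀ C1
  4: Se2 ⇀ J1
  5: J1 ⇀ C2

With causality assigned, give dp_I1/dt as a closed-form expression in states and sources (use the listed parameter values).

dp_I1/dt = E_Se1 + E_Se2 - 6*p_I1/5 - q_C1/4 - q_C2/3

#1 |J1  (Se1: effort source, stroke at far end)
#4 |J1  (Se2: effort source, stroke at far end)
#0 |I1  (I1: I, integral causality)
#2 |J1  (J1: bond 0 brought flow, rest push out)
#3 |J1  (1-jn J1 has f-setter on 0)
#5 |J1  (common-f at J1 fixed by 0)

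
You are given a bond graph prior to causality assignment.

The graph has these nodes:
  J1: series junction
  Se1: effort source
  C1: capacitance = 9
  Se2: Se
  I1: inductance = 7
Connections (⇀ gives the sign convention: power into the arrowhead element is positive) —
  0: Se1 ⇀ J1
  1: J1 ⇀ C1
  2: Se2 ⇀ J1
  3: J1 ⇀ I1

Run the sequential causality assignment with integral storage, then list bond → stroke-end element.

b0 stroke at J1
b1 stroke at J1
b2 stroke at J1
b3 stroke at I1

β0 →J1  (source Se1 imposes e)
β2 →J1  (source Se2 imposes e)
β1 →J1  (C1 integral (e out))
β3 →I1  (only one flow-in slot at J1)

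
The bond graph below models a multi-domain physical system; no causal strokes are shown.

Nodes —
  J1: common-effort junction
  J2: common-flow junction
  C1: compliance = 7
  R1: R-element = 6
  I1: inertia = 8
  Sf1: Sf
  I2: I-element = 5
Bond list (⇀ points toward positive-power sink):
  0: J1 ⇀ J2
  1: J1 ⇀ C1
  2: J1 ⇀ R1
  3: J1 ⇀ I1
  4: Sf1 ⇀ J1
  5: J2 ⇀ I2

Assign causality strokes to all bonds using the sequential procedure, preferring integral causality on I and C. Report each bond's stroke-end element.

β0 →J2
β1 →J1
β2 →R1
β3 →I1
β4 →Sf1
β5 →I2

bond 4 |Sf1  (Sf1 (Sf) sets flow on bond)
bond 1 |J1  (C1: C, integral causality)
bond 0 |J2  (J1 effort already set via bond 1)
bond 2 |R1  (0-jn J1 has e-setter on 1)
bond 3 |I1  (0-jn J1 has e-setter on 1)
bond 5 |I2  (J2 needs exactly one f-in)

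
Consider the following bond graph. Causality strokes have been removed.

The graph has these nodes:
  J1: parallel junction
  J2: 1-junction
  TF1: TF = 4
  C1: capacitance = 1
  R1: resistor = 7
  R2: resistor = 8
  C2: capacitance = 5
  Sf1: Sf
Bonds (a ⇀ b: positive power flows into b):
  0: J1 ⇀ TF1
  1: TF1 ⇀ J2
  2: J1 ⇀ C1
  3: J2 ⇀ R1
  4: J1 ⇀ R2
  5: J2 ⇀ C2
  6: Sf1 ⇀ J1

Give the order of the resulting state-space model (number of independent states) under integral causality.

β6 stroke→Sf1  (Sf1 (Sf) sets flow on bond)
β2 stroke→J1  (C1 integral (e out))
β0 stroke→TF1  (0-jn J1 has e-setter on 2)
β4 stroke→R2  (common-e at J1 fixed by 2)
β1 stroke→J2  (TF1 one-in-one-out from 0)
β5 stroke→J2  (C2 integral (e out))
β3 stroke→R1  (J2 needs exactly one f-in)

2  (C1, C2 all integral)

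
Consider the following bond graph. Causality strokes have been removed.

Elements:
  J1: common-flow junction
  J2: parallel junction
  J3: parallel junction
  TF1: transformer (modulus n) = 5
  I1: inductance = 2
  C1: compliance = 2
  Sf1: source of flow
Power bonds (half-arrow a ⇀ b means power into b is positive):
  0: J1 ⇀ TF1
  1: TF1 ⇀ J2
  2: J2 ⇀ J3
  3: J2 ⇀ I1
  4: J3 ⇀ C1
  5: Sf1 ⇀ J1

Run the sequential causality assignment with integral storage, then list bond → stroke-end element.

#0 →J1
#1 →TF1
#2 →J2
#3 →I1
#4 →J3
#5 →Sf1

#5 →Sf1  (Sf1 fixes flow; stroke at Sf1)
#0 →J1  (J1: bond 5 brought flow, rest push out)
#1 →TF1  (TF1 one-in-one-out from 0)
#3 →I1  (I1 outputs flow p/I1)
#2 →J2  (J2 needs exactly one e-in)
#4 →J3  (closing 0-jn rule on J3)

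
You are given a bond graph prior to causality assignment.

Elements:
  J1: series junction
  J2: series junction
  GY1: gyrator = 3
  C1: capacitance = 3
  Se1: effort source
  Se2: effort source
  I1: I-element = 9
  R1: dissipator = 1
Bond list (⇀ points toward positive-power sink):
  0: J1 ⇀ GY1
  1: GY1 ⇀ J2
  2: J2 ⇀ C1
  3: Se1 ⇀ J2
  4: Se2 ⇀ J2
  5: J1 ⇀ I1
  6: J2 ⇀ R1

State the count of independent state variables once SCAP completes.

bond 3 stroke→J2  (Se1 fixes effort; stroke away)
bond 4 stroke→J2  (Se2 fixes effort; stroke away)
bond 2 stroke→J2  (C1 integral (e out))
bond 5 stroke→I1  (I1 integral (f out))
bond 0 stroke→J1  (J1 flow already set via bond 5)
bond 1 stroke→J2  (through GY1, causality inverts; strokes same side of GY1)
bond 6 stroke→R1  (closing 1-jn rule on J2)

2  (C1, I1 all integral)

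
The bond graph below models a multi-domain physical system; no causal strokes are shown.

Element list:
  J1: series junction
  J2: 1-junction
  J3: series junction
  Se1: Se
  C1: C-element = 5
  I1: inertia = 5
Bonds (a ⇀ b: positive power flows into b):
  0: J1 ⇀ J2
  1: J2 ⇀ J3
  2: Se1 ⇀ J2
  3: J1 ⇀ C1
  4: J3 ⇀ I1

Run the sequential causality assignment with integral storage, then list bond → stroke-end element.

β0 stroke at J2
β1 stroke at J3
β2 stroke at J2
β3 stroke at J1
β4 stroke at I1

β2 stroke at J2  (Se1: effort source, stroke at far end)
β3 stroke at J1  (C1 outputs effort q/C1)
β0 stroke at J2  (J1 needs exactly one f-in)
β1 stroke at J3  (only one flow-in slot at J2)
β4 stroke at I1  (J3 needs exactly one f-in)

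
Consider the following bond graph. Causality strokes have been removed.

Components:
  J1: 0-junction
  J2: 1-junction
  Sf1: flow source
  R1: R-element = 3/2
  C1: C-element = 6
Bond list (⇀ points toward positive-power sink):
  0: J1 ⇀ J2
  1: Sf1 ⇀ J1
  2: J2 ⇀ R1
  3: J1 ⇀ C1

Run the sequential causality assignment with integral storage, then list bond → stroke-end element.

β1 →Sf1  (source Sf1 imposes f)
β3 →J1  (prefer integral on C1)
β0 →J2  (0-jn J1 has e-setter on 3)
β2 →R1  (only one flow-in slot at J2)

bond 0 stroke at J2
bond 1 stroke at Sf1
bond 2 stroke at R1
bond 3 stroke at J1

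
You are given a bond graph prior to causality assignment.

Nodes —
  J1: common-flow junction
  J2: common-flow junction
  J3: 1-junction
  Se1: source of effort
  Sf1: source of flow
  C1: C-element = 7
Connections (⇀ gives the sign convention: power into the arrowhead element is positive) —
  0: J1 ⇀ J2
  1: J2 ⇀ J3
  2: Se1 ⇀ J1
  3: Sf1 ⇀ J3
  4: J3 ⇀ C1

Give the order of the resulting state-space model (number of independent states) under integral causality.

1  (C1 all integral)

bond 2 |J1  (source Se1 imposes e)
bond 3 |Sf1  (source Sf1 imposes f)
bond 0 |J2  (only one flow-in slot at J1)
bond 1 |J3  (closing 1-jn rule on J2)
bond 4 |J3  (common-f at J3 fixed by 3)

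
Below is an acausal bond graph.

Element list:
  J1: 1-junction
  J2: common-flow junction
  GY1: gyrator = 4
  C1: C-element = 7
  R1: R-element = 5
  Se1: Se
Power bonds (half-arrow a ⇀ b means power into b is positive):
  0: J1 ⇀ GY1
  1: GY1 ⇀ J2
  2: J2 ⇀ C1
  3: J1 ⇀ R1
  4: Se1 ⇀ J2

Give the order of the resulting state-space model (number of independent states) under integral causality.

1  (C1 all integral)

b4 |J2  (Se1 (Se) sets effort on bond)
b2 |J2  (C1 integral (e out))
b1 |GY1  (only one flow-in slot at J2)
b0 |GY1  (through GY1, causality inverts; strokes same side of GY1)
b3 |J1  (J1: bond 0 brought flow, rest push out)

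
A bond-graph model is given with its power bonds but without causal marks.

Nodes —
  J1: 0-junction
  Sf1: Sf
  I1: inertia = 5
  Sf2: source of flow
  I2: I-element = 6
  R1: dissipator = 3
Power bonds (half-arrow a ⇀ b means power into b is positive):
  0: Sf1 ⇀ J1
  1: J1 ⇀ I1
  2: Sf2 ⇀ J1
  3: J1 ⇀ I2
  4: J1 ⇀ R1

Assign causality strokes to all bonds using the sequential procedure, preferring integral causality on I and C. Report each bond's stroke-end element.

β0 stroke at Sf1
β1 stroke at I1
β2 stroke at Sf2
β3 stroke at I2
β4 stroke at J1

bond 0 |Sf1  (Sf1 (Sf) sets flow on bond)
bond 2 |Sf2  (Sf2 (Sf) sets flow on bond)
bond 1 |I1  (I1: I, integral causality)
bond 3 |I2  (I2 integral (f out))
bond 4 |J1  (closing 0-jn rule on J1)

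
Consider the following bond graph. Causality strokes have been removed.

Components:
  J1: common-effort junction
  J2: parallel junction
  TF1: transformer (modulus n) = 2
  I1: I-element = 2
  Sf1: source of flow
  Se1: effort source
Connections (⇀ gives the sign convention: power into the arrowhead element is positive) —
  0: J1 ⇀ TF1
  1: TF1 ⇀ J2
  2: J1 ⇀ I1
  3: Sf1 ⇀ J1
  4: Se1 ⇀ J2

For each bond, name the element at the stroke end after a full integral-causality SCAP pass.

bond 3 →Sf1  (Sf1: flow source, stroke at near end)
bond 4 →J2  (Se1 (Se) sets effort on bond)
bond 1 →TF1  (J2: bond 4 brought effort, rest push out)
bond 0 →J1  (TF1: transformer flips bond 1)
bond 2 →I1  (J1: bond 0 brought effort, rest push out)

β0 stroke→J1
β1 stroke→TF1
β2 stroke→I1
β3 stroke→Sf1
β4 stroke→J2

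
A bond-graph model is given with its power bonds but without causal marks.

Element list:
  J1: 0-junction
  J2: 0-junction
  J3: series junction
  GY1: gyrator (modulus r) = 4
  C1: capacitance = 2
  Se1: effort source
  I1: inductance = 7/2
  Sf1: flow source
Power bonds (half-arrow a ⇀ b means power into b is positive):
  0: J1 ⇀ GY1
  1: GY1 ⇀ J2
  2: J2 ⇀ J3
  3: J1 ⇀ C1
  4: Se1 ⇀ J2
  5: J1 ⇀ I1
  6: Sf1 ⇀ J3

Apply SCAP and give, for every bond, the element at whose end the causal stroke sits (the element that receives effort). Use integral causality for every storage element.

β0 stroke at GY1
β1 stroke at GY1
β2 stroke at J3
β3 stroke at J1
β4 stroke at J2
β5 stroke at I1
β6 stroke at Sf1

b4 stroke→J2  (source Se1 imposes e)
b6 stroke→Sf1  (source Sf1 imposes f)
b1 stroke→GY1  (J2 effort already set via bond 4)
b2 stroke→J3  (common-e at J2 fixed by 4)
b0 stroke→GY1  (GY1 both-in/both-out from 1)
b3 stroke→J1  (C1 outputs effort q/C1)
b5 stroke→I1  (common-e at J1 fixed by 3)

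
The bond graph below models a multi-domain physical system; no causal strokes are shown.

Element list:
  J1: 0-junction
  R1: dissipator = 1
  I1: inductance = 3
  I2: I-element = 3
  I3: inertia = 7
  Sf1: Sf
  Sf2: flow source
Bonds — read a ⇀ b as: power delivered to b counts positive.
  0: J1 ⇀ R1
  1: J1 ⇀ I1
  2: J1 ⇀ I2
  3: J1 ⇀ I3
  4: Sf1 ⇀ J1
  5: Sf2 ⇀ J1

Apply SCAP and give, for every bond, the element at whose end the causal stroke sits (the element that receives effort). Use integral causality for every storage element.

β4 stroke→Sf1  (Sf1 fixes flow; stroke at Sf1)
β5 stroke→Sf2  (source Sf2 imposes f)
β1 stroke→I1  (prefer integral on I1)
β2 stroke→I2  (I2 integral (f out))
β3 stroke→I3  (prefer integral on I3)
β0 stroke→J1  (J1 needs exactly one e-in)

b0 |J1
b1 |I1
b2 |I2
b3 |I3
b4 |Sf1
b5 |Sf2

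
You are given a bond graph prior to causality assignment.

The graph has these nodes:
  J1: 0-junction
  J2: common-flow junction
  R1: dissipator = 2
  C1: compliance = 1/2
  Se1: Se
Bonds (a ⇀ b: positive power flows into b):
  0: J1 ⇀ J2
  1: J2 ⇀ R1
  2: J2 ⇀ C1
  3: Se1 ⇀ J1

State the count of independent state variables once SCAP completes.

β3 →J1  (Se1 (Se) sets effort on bond)
β0 →J2  (0-jn J1 has e-setter on 3)
β2 →J2  (C1 outputs effort q/C1)
β1 →R1  (J2 needs exactly one f-in)

1  (C1 all integral)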